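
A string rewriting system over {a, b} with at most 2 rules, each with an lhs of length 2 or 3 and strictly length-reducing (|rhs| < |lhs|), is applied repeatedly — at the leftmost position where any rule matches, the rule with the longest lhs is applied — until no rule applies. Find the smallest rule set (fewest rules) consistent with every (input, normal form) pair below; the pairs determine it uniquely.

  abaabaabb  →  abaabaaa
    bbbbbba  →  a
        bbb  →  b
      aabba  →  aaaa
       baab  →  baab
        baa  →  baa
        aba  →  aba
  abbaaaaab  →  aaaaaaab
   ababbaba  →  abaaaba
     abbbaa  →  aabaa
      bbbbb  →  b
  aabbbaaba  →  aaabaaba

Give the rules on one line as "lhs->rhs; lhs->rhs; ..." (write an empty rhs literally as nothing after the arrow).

  | abaabaabb => abaabaaa
  | bbbbbba => bbbba => bba => a
  | bbb => b
  | aabba => aaaa

abb->aa; bb->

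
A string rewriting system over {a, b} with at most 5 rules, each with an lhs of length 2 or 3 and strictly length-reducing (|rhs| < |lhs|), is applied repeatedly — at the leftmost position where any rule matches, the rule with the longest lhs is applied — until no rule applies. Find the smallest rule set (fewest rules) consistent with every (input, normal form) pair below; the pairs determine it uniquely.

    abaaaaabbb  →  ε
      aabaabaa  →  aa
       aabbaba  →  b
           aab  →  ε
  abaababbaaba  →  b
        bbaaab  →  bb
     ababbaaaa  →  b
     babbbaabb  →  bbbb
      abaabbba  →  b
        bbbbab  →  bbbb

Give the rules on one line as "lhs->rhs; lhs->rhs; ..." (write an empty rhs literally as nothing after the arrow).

aab->; ab->; ba->b; bba->b

  | abaaaaabbb => aaaaabbb => aaabb => ab => ε
  | aabaabaa => aabaa => aa
  | aabbaba => baba => bba => b
  | aab => ε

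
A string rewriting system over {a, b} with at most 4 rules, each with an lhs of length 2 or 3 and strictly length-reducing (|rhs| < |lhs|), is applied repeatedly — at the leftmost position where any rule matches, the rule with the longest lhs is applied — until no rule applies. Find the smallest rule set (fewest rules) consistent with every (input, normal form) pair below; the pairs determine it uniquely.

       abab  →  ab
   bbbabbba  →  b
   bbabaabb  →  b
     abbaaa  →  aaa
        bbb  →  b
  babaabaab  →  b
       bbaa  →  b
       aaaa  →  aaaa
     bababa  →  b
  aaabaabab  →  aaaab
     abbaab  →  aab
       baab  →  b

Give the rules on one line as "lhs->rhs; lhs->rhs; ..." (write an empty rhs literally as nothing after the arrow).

aba->a; ba->b; bb->b

  | abab => ab
  | bbbabbba => bbabbba => babbba => bbbba => bbba => bba => ba => b
  | bbabaabb => babaabb => bbaabb => baabb => babb => bbb => bb => b
  | abbaaa => abaaa => aaa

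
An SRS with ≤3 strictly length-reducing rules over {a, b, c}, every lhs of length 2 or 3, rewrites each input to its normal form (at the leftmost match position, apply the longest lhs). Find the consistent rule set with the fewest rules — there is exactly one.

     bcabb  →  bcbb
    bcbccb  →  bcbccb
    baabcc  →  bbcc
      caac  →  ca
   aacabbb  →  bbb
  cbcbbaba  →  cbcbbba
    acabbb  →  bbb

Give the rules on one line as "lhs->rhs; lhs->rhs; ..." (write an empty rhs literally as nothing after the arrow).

  | bcabb => bcbb
  | bcbccb
  | baabcc => babcc => bbcc
  | caac => ca

ab->b; ac->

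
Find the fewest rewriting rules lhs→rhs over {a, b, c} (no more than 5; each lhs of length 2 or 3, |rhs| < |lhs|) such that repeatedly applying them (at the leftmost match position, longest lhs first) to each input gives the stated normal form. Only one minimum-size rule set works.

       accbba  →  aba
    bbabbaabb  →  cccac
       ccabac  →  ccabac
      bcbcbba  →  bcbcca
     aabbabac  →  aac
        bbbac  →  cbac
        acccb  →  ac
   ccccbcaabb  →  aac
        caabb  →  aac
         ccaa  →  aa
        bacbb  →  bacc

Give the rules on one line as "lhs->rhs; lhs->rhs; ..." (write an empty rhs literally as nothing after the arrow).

  | accbba => aba
  | bbabbaabb => cabbaabb => cacaabb => cccabb => cccac
  | ccabac
  | bcbcbba => bcbcca

aca->cc; bb->c; caa->aa; ccb->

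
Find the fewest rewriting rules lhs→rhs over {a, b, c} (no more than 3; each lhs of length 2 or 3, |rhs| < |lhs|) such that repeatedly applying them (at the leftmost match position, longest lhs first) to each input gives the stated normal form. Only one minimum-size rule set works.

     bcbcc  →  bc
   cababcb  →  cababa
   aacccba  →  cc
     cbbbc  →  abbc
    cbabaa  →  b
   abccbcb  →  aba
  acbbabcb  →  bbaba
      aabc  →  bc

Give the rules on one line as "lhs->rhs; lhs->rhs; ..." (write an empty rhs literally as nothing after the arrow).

  | bcbcc => bacc => bc
  | cababcb => cababa
  | aacccba => cccba => ccaa => cc
  | cbbbc => abbc

aa->; ac->; cb->a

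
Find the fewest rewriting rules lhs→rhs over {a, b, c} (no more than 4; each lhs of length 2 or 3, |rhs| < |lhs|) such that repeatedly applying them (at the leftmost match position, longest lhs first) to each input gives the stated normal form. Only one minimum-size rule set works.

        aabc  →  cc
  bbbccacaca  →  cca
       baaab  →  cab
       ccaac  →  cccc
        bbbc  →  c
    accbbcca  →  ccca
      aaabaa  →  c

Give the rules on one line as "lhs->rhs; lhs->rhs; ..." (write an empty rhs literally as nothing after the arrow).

  | aabc => cbc => cc
  | bbbccacaca => bbccacaca => bccacaca => ccacaca => ccaca => cca
  | baaab => bcab => cab
  | ccaac => cccc

aa->c; ac->; bc->c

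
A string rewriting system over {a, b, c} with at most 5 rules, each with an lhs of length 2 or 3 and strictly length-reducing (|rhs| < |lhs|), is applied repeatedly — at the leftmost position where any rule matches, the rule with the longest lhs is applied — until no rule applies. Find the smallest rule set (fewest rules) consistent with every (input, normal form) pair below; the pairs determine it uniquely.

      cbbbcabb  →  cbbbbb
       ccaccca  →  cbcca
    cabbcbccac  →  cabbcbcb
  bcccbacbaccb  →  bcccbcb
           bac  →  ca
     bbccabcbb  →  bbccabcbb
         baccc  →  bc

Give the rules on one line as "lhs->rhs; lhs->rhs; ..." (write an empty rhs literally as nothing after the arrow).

aba->a; bac->ca; bca->b; cac->b

  | cbbbcabb => cbbbbb
  | ccaccca => cbcca
  | cabbcbccac => cabbcbcb
  | bcccbacbaccb => bccccabaccb => bccccaccb => bcccbcb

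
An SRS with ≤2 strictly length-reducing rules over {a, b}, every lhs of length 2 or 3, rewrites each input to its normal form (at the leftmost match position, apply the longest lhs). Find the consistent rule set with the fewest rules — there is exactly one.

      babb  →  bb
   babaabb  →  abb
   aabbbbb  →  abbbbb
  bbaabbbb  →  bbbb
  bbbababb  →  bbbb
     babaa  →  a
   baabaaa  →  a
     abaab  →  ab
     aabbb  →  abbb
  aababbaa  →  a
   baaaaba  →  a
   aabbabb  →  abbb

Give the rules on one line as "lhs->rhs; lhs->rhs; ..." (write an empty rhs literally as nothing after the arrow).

  | babb => bb
  | babaabb => baabb => abb
  | aabbbbb => abbbbb
  | bbaabbbb => babbbb => bbbb

aa->a; ba->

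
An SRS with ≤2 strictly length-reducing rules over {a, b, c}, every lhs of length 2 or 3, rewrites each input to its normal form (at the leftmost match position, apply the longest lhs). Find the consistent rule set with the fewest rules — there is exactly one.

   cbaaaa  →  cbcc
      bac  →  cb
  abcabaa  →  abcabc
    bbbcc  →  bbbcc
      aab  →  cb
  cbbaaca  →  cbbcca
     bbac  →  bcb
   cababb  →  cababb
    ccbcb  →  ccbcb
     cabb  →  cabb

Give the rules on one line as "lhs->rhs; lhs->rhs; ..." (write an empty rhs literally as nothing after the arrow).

  | cbaaaa => cbcaa => cbcc
  | bac => cb
  | abcabaa => abcabc
  | bbbcc

aa->c; bac->cb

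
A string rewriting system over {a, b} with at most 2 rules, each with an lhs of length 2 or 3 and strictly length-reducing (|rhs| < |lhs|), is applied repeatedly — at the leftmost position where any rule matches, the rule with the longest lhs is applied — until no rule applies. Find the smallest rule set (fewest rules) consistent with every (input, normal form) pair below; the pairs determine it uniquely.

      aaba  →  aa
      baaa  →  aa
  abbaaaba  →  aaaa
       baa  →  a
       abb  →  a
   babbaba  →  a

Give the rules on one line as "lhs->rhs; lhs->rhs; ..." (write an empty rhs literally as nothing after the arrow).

  | aaba => aa
  | baaa => aa
  | abbaaaba => aaaaba => aaaa
  | baa => a

ba->; bb->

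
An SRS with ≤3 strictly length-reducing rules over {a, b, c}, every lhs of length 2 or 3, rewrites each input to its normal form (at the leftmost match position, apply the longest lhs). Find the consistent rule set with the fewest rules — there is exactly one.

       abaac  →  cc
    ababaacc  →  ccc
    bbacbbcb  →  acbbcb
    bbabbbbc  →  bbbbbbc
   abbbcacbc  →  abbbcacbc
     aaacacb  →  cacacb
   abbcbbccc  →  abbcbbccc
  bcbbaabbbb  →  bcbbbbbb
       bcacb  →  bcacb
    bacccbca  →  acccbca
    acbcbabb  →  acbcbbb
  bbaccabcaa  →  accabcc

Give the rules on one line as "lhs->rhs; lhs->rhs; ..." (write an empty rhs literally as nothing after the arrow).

  | abaac => abac => aac => cc
  | ababaacc => abbaacc => abbacc => abacc => aacc => ccc
  | bbacbbcb => bacbbcb => acbbcb
  | bbabbbbc => bbbbbbc

aa->c; ba->b; bac->ac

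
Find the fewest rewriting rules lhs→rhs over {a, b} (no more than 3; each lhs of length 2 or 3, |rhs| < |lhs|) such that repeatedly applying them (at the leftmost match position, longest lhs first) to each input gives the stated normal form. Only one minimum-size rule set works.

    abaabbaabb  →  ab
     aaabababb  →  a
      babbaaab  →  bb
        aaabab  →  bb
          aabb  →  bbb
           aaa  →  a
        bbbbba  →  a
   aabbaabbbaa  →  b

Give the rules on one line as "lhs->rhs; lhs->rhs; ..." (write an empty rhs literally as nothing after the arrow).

aa->b; ba->a; bab->a

  | abaabbaabb => aaabbaabb => babbaabb => abaabb => aaabb => babb => ab
  | aaabababb => babababb => aababb => bbabb => bab => a
  | babbaaab => abaaab => aaaab => baab => aab => bb
  | aaabab => babab => aab => bb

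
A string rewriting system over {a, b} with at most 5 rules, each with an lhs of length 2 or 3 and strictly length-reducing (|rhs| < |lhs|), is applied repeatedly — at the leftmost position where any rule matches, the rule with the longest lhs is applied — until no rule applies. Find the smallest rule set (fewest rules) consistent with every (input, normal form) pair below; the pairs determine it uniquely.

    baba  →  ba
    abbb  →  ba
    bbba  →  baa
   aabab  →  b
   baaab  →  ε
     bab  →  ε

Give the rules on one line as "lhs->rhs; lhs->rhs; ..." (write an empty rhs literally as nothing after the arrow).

ab->b; aba->a; bb->; bbb->ba

  | baba => ba
  | abbb => bbb => ba
  | bbba => baa
  | aabab => aab => ab => b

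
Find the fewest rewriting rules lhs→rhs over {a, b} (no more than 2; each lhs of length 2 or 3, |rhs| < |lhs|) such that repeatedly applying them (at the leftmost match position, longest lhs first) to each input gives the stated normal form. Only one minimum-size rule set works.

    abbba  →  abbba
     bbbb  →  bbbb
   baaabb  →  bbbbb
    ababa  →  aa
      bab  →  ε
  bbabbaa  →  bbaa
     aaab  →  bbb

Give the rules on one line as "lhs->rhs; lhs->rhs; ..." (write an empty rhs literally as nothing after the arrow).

  | abbba
  | bbbb
  | baaabb => bbbbb
  | ababa => aa

aaa->bb; bab->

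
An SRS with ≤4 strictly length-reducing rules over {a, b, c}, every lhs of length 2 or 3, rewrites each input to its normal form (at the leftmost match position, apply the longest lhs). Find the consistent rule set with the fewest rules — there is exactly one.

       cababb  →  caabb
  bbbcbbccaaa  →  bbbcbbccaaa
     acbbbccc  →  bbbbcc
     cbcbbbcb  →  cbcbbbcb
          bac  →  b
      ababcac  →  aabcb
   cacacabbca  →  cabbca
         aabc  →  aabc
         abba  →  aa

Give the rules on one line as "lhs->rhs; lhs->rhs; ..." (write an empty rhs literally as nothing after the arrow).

ac->b; ba->a; ccc->cc

  | cababb => caabb
  | bbbcbbccaaa
  | acbbbccc => bbbbccc => bbbbcc
  | cbcbbbcb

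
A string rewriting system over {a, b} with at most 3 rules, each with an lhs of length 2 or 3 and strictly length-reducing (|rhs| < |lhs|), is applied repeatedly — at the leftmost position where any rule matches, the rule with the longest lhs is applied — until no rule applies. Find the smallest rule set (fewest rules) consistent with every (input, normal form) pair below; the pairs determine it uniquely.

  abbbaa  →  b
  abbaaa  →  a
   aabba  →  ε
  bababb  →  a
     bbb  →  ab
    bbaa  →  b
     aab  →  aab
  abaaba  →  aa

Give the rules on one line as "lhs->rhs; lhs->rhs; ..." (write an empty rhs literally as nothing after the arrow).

  | abbbaa => aabaa => aaa => b
  | abbaaa => aaaaa => baa => a
  | aabba => aaaa => ba => ε
  | bababb => babb => bb => a

aaa->b; ba->; bb->a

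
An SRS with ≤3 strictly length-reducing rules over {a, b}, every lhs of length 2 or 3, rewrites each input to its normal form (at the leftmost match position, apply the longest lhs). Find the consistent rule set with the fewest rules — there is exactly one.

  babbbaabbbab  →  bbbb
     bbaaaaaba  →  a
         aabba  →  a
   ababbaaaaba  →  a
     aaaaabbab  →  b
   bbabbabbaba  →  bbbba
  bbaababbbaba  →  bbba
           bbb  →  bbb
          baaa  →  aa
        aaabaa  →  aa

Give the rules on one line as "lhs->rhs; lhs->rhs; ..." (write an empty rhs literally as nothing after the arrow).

aaa->a; ab->; baa->a

  | babbbaabbbab => bbbaabbbab => bbabbbab => bbbbab => bbbb
  | bbaaaaaba => baaaaba => aaaba => aba => a
  | aabba => aba => a
  | ababbaaaaba => abbaaaaba => baaaaba => aaaba => aba => a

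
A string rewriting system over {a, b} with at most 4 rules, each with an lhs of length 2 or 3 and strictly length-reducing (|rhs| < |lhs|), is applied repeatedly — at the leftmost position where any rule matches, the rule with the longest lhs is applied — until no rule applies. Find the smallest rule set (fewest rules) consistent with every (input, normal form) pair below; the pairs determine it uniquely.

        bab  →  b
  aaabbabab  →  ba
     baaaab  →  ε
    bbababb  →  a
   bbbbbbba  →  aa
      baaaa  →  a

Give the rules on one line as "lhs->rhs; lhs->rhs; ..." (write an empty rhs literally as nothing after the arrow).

aaa->bb; ab->; abb->ba; bb->a

  | bab => b
  | aaabbabab => bbbbabab => abbabab => baabab => baab => ba
  | baaaab => bbbab => abab => ab => ε
  | bbababb => aababb => aabb => aba => a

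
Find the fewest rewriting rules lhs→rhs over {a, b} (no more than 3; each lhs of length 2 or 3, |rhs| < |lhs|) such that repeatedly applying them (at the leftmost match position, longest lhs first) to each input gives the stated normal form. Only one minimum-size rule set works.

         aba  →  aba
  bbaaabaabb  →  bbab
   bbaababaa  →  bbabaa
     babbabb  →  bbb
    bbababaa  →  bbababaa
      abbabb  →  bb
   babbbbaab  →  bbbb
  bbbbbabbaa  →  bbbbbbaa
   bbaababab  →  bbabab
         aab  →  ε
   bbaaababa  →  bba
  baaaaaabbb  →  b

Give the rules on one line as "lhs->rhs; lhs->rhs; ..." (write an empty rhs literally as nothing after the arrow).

  | aba
  | bbaaabaabb => bbaaabb => bbab
  | bbaababaa => bbabaa
  | babbabb => bbabb => bbb

aab->; abb->b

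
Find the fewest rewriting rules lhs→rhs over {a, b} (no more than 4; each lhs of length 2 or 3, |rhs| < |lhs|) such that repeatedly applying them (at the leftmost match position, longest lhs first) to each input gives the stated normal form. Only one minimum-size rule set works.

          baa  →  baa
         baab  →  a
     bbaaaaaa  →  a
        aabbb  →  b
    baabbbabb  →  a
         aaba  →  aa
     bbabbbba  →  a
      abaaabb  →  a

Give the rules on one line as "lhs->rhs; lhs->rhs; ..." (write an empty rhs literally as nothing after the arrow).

  | baa
  | baab => bab => bb => a
  | bbaaaaaa => bbaaaaa => bbaaaa => bbaaa => bbaa => bba => bb => a
  | aabbb => abbb => bbb => ab => b

ab->b; aba->a; bb->a; bba->bb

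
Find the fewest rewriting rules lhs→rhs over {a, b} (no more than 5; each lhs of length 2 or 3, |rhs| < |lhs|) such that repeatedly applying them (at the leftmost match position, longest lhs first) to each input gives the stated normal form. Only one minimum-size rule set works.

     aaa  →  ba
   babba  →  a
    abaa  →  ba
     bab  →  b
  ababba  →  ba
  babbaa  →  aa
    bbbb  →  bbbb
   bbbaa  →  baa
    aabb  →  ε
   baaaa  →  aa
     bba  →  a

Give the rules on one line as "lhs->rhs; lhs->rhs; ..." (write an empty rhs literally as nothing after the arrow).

  | aaa => ba
  | babba => bba => a
  | abaa => ba
  | bab => b

aaa->ba; ab->; aba->b; bba->a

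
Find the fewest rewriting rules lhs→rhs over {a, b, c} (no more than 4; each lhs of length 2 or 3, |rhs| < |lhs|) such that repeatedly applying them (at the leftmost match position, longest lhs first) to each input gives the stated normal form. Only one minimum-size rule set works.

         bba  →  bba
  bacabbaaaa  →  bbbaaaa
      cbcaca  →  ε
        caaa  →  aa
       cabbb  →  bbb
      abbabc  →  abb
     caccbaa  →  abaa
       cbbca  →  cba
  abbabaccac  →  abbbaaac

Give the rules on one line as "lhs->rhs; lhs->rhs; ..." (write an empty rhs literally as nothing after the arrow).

bab->bb; bc->; ca->; cc->a

  | bba
  | bacabbaaaa => babbaaaa => bbbaaaa
  | cbcaca => caca => ca => ε
  | caaa => aa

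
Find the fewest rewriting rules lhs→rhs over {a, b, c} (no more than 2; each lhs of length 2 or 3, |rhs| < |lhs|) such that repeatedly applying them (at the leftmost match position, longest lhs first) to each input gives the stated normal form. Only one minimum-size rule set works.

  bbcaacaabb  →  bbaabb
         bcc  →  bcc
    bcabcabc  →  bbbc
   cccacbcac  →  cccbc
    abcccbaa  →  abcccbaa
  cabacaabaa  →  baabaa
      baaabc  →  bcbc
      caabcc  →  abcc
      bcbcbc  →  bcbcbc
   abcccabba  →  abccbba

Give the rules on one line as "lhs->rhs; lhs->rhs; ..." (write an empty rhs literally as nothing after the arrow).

aaa->c; ca->

  | bbcaacaabb => bbacaabb => bbaabb
  | bcc
  | bcabcabc => bbcabc => bbbc
  | cccacbcac => cccbcac => cccbc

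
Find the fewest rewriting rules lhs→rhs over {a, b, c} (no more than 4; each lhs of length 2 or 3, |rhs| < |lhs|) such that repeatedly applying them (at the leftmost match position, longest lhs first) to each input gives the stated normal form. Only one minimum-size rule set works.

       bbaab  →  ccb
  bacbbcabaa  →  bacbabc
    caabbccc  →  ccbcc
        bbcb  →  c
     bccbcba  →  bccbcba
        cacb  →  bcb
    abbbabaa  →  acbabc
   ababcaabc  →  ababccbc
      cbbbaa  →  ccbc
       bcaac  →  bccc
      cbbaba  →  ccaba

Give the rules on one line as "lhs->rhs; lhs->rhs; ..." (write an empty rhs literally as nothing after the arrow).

  | bbaab => caab => ccb
  | bacbbcabaa => bacbabaa => bacbabc
  | caabbccc => ccbbccc => ccbcc
  | bbcb => bb => c

aa->c; bb->c; bbc->b; cac->bc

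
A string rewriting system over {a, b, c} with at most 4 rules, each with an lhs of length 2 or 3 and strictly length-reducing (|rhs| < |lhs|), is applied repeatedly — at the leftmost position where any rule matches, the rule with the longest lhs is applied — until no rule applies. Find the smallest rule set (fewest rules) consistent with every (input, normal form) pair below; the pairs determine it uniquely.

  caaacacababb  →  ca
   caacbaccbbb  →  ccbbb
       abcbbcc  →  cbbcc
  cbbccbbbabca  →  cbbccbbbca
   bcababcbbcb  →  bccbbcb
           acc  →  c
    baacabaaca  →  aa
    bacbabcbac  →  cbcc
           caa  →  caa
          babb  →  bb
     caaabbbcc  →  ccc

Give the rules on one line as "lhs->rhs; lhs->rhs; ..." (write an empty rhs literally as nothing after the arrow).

ab->; ac->; ba->

  | caaacacababb => caaacababb => caaababb => caaabb => caab => ca
  | caacbaccbbb => cabaccbbb => caccbbb => ccbbb
  | abcbbcc => cbbcc
  | cbbccbbbabca => cbbccbbbca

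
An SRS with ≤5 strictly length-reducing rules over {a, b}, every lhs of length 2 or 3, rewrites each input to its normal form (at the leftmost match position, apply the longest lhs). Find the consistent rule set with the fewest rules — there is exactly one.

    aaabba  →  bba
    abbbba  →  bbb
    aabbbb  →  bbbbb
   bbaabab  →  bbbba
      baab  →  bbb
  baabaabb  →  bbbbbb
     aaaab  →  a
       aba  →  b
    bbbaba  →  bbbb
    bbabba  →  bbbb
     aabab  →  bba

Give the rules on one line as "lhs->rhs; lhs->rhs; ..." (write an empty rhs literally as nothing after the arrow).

  | aaabba => bba
  | abbbba => babba => bbaa => bbb
  | aabbbb => bbbbb
  | bbaabab => bbbbab => bbbba

aa->b; aaa->; ab->a; abb->ba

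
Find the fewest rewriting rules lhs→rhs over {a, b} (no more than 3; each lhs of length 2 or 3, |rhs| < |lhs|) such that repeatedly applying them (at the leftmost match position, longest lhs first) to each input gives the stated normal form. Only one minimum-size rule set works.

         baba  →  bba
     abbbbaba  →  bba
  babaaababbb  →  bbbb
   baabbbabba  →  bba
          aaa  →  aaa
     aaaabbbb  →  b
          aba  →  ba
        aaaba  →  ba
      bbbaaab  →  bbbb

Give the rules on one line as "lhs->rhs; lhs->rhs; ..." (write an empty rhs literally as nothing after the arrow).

ab->b; abb->ab; baa->ab

  | baba => bba
  | abbbbaba => abbbaba => abbaba => ababa => baba => bba
  | babaaababbb => bbaaababbb => babababbb => bbababbb => bbbabbb => bbbabb => bbbab => bbbb
  | baabbbabba => abbbbabba => abbbabba => abbabba => ababba => babba => baba => bba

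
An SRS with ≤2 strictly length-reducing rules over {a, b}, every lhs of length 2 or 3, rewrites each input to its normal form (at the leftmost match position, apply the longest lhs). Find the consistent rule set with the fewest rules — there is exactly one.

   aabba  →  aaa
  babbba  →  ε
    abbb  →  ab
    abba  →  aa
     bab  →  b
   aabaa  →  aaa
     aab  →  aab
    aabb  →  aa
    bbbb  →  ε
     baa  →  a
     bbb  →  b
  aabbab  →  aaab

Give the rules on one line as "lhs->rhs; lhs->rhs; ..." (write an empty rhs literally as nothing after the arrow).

  | aabba => aaa
  | babbba => bbba => ba => ε
  | abbb => ab
  | abba => aa

ba->; bb->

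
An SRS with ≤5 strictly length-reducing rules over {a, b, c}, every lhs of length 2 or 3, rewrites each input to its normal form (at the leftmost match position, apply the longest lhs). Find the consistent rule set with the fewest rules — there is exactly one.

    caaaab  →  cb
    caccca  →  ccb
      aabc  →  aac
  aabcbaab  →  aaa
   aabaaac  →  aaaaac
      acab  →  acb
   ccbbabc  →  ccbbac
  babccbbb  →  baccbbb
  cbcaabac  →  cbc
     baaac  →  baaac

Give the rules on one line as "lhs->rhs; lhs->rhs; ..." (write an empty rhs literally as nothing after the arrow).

ab->a; ca->c; cba->; cca->b

  | caaaab => caaab => caab => cab => cb
  | caccca => cccca => ccb
  | aabc => aac
  | aabcbaab => aacbaab => aaab => aaa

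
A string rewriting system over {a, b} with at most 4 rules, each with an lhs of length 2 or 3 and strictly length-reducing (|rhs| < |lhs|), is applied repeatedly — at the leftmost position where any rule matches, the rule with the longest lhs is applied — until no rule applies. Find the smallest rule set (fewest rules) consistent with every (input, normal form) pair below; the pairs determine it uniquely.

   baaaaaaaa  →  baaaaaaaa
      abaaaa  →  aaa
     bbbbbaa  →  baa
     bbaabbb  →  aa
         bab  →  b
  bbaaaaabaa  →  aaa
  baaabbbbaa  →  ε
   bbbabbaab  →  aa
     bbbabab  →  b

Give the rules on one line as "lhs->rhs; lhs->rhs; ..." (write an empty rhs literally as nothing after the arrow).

ab->a; aba->bb; bab->b; bb->

  | baaaaaaaa
  | abaaaa => bbaaa => aaa
  | bbbbbaa => bbbaa => baa
  | bbaabbb => aabbb => aabb => aab => aa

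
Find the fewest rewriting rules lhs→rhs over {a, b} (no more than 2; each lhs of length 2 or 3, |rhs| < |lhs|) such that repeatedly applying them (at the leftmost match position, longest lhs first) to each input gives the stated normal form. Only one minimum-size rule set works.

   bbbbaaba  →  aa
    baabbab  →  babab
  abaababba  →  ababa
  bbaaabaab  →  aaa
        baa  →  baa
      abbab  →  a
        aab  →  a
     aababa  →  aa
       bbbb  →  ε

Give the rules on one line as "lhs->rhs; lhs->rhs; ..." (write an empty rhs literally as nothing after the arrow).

aab->a; bb->

  | bbbbaaba => bbaaba => aaba => aa
  | baabbab => babab
  | abaababba => abaabba => ababa
  | bbaaabaab => aaabaab => aaaab => aaa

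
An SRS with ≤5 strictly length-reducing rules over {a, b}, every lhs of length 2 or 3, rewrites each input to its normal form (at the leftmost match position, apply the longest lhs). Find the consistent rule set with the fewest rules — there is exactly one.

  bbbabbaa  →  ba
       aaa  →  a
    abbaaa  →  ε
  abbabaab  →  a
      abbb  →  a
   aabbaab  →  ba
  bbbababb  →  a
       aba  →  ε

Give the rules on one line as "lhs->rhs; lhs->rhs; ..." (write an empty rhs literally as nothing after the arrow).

aa->; ab->a; baa->ba; bab->a

  | bbbabbaa => bbabaa => baaa => baa => ba
  | aaa => a
  | abbaaa => abaaa => aaaa => aa => ε
  | abbabaab => ababaab => aabaab => baab => bab => a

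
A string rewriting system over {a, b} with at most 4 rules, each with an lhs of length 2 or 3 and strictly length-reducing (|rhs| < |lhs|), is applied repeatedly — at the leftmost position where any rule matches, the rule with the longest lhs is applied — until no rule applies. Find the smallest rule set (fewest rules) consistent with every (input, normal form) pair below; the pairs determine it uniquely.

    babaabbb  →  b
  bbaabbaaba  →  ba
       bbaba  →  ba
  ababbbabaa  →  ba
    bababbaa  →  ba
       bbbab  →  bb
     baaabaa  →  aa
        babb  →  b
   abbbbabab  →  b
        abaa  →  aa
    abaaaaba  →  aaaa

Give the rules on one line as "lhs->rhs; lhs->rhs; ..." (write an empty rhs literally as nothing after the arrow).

  | babaabbb => aabbb => abb => b
  | bbaabbaaba => bbabbaaba => bbaaba => bbaba => ba
  | bbaba => ba
  | ababbbabaa => abbbabaa => bbabaa => baa => ba

ab->; baa->ba; bab->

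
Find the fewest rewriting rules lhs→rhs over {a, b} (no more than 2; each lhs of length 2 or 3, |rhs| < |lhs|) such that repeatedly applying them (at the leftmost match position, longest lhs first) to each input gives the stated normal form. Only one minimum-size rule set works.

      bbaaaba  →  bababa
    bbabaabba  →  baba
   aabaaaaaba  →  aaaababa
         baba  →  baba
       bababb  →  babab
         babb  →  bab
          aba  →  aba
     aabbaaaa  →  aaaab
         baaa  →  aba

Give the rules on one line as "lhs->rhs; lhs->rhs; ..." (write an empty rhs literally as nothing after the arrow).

  | bbaaaba => bababa
  | bbabaabba => bbaabbba => babbbba => babbba => babba => baba
  | aabaaaaaba => aaabaaaba => aaaababa
  | baba

abb->ab; baa->ab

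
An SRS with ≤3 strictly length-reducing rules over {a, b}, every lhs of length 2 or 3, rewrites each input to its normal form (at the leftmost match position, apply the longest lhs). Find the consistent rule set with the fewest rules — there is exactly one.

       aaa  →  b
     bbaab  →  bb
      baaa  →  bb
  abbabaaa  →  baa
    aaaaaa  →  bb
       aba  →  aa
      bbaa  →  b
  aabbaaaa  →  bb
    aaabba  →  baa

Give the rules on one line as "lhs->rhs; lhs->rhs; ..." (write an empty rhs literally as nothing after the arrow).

aaa->b; ab->a; bba->aa

  | aaa => b
  | bbaab => aaab => bb
  | baaa => bb
  | abbabaaa => ababaaa => aabaaa => aaaaa => baa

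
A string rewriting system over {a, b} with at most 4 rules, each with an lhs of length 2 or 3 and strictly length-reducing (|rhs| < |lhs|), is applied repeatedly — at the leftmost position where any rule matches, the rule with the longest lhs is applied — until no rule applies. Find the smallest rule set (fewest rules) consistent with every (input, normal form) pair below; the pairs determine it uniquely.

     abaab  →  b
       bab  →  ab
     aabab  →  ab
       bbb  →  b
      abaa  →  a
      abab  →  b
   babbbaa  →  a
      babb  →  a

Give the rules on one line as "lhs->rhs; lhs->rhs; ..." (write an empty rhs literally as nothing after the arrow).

aa->a; aab->b; ba->a; bb->

  | abaab => aaab => aab => b
  | bab => ab
  | aabab => bab => ab
  | bbb => b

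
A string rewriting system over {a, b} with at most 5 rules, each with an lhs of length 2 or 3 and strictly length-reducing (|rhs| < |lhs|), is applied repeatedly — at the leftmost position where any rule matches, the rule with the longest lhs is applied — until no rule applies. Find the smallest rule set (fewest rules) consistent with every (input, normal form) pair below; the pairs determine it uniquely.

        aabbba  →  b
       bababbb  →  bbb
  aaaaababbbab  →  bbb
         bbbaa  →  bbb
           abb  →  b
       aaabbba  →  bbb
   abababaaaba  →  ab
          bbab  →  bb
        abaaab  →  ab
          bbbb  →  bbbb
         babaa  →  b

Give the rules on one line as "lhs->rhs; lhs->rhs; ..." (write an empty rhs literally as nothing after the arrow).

aaa->ba; abb->b; ba->b; bab->b

  | aabbba => abba => ba => b
  | bababbb => babbb => bbb
  | aaaaababbbab => baaababbbab => baababbbab => bababbbab => babbbab => bbbab => bbb
  | bbbaa => bbba => bbb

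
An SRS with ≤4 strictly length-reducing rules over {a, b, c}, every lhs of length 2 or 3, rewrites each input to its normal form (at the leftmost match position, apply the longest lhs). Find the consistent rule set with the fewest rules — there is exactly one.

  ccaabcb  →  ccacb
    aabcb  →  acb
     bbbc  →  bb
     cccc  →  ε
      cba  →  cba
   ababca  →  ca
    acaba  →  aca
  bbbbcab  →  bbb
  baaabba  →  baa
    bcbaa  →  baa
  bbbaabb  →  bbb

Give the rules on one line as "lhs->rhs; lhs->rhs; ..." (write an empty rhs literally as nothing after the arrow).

  | ccaabcb => ccacb
  | aabcb => acb
  | bbbc => bb
  | cccc => bc => ε

ab->; bc->; ccc->b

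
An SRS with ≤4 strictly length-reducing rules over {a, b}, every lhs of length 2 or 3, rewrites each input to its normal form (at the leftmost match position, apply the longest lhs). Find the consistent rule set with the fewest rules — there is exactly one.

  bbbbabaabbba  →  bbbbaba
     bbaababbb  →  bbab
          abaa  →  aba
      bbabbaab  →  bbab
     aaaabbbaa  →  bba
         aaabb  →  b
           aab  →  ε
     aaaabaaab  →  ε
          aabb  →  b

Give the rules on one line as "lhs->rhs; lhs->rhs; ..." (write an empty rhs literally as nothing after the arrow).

aa->a; aab->; abb->ab

  | bbbbabaabbba => bbbbabbba => bbbbabba => bbbbaba
  | bbaababbb => bbabbb => bbabb => bbab
  | abaa => aba
  | bbabbaab => bbabaab => bbab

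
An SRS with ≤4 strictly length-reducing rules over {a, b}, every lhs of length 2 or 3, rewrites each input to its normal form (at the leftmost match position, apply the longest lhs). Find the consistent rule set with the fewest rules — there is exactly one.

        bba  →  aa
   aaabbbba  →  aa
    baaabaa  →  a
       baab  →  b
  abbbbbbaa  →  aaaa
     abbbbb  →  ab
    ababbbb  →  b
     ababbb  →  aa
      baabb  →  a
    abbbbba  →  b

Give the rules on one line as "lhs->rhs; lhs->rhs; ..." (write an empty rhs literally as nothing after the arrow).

aab->b; aba->b; ba->a; bb->a

  | bba => aa
  | aaabbbba => abbbba => aabba => bba => aa
  | baaabaa => aaabaa => abaa => ba => a
  | baab => aab => b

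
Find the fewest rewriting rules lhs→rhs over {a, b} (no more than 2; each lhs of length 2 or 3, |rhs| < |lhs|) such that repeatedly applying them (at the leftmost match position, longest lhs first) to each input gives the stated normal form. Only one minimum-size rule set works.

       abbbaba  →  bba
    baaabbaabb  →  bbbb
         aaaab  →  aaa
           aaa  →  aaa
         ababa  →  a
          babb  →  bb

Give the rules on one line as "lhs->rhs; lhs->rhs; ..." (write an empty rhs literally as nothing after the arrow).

  | abbbaba => bbaba => bba
  | baaabbaabb => babbaabb => bbaabb => bbbb
  | aaaab => aaa
  | aaa

ab->; baa->b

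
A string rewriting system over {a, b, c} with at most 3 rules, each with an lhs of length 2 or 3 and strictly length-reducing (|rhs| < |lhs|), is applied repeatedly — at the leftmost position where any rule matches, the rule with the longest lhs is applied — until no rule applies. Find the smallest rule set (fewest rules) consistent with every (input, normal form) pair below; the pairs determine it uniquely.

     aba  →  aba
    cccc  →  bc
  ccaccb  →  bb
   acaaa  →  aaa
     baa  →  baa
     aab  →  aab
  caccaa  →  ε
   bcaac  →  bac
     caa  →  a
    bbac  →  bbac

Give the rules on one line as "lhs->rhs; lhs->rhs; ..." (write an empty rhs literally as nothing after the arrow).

ca->; ccc->b

  | aba
  | cccc => bc
  | ccaccb => cccb => bb
  | acaaa => aaa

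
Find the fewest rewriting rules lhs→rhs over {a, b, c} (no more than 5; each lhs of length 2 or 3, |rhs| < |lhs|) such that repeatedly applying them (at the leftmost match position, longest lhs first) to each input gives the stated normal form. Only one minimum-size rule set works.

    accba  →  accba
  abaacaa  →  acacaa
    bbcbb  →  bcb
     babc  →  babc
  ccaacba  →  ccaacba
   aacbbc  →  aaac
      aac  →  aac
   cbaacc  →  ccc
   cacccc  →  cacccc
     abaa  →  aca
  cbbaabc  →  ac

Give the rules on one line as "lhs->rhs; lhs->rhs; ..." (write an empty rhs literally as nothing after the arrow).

aba->ac; baa->; bb->b; cbc->ac

  | accba
  | abaacaa => acacaa
  | bbcbb => bcbb => bcb
  | babc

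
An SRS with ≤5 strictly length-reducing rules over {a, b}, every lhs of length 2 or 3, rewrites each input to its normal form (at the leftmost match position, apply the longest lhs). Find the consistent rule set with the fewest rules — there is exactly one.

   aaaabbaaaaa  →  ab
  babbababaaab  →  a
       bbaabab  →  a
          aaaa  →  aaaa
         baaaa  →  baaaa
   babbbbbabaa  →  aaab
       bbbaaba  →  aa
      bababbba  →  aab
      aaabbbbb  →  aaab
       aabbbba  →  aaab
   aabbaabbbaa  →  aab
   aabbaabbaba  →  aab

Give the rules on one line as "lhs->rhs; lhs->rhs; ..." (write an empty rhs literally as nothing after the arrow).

  | aaaabbaaaaa => aaaaabaaaa => aaaabaaa => aaabaa => aaba => ab
  | babbababaaab => aabababaaab => abbabaaab => aabbaaab => aaabaab => aabab => abb => a
  | bbaabab => ababab => bbab => abb => a
  | aaaa

aba->b; bab->aa; bb->; bba->ab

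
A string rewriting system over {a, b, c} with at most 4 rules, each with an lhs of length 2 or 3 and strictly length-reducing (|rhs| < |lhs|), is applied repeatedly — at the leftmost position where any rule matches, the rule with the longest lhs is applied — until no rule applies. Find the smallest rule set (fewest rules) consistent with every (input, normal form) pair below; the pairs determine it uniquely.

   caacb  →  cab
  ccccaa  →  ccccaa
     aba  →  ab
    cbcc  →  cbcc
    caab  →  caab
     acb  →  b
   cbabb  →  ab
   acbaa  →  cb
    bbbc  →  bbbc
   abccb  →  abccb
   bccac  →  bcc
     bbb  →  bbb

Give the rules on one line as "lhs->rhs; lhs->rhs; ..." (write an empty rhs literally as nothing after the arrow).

ac->; ba->b; baa->cb; cbb->a

  | caacb => cab
  | ccccaa
  | aba => ab
  | cbcc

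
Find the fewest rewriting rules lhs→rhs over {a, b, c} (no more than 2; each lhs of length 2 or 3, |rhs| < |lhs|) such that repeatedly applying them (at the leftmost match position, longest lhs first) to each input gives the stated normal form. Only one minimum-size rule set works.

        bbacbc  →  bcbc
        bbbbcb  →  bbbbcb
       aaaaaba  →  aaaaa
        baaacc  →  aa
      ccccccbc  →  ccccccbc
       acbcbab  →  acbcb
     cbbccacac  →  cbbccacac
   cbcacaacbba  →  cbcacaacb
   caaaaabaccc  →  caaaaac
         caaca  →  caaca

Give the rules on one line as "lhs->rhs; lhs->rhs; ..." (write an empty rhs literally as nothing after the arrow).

acc->a; ba->

  | bbacbc => bcbc
  | bbbbcb
  | aaaaaba => aaaaa
  | baaacc => aacc => aa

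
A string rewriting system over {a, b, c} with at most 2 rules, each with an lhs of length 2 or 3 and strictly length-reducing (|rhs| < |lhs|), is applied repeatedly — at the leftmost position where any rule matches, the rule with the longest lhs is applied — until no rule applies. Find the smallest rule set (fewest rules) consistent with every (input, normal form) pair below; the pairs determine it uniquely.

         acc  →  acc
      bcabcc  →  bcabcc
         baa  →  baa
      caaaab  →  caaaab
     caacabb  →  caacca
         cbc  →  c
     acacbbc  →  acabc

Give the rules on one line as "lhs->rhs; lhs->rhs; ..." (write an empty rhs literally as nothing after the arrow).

abb->ca; cb->

  | acc
  | bcabcc
  | baa
  | caaaab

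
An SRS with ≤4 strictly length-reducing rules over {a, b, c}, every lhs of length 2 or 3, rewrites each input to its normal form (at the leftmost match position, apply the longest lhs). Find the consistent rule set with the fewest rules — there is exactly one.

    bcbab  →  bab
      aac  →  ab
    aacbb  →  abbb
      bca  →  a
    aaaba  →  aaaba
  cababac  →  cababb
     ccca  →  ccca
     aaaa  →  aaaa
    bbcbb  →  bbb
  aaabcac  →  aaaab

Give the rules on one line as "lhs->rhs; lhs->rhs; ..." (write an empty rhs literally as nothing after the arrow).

abc->aa; ac->b; bc->

  | bcbab => bab
  | aac => ab
  | aacbb => abbb
  | bca => a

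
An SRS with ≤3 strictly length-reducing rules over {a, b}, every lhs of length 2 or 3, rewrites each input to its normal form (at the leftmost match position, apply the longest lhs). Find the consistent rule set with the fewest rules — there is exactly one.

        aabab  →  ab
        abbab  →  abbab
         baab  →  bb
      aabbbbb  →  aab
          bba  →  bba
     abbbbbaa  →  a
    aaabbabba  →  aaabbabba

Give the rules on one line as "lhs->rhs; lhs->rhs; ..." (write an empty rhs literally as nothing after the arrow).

aba->; baa->b; bbb->b

  | aabab => ab
  | abbab
  | baab => bb
  | aabbbbb => aabbb => aab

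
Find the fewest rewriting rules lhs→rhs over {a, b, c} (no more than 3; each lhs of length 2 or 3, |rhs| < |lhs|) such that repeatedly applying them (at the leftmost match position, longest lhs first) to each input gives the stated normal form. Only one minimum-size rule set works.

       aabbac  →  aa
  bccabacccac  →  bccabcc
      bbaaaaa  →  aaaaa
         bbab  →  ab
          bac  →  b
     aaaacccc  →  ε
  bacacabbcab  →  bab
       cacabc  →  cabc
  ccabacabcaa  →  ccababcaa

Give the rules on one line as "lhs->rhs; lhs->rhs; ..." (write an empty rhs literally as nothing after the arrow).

  | aabbac => aaac => aa
  | bccabacccac => bccabccac => bccabcc
  | bbaaaaa => aaaaa
  | bbab => ab

ac->; bb->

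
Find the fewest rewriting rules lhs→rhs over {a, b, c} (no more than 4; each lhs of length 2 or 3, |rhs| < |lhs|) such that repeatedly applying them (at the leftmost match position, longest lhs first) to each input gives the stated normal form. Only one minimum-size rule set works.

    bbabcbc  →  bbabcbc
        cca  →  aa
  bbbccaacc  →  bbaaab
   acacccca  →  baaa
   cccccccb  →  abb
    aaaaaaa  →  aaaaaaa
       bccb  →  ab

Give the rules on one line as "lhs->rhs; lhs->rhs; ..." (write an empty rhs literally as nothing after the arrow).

ac->b; acc->ab; bcc->a; cc->a

  | bbabcbc
  | cca => aa
  | bbbccaacc => bbaaacc => bbaaab
  | acacccca => bacccca => babcca => baaa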